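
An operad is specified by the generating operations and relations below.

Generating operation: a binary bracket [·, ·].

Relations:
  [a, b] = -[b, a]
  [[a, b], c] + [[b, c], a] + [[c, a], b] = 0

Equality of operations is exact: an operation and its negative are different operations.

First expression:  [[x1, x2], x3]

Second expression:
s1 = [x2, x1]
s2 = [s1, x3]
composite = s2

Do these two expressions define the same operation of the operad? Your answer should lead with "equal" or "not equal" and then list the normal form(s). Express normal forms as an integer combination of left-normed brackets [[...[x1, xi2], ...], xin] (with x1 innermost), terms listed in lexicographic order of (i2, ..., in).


not equal; the first gives [[x1, x2], x3] and the second -[[x1, x2], x3]

The first composite normalizes to [[x1, x2], x3]
The second composite normalizes to -[[x1, x2], x3]
Different reductions; not equal.


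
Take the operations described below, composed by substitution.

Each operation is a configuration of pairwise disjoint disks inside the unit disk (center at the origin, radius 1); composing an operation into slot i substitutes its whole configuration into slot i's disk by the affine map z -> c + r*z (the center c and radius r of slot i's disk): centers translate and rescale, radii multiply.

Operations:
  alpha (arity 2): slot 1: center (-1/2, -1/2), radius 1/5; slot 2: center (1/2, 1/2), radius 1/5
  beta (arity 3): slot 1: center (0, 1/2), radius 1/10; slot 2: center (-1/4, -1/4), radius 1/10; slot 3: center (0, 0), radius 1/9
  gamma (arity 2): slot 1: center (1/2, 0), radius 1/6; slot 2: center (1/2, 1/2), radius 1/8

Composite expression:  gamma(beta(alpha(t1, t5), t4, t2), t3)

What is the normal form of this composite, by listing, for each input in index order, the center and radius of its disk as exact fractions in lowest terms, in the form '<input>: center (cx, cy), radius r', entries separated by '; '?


t1: center (59/120, 3/40), radius 1/300; t2: center (1/2, 0), radius 1/54; t3: center (1/2, 1/2), radius 1/8; t4: center (11/24, -1/24), radius 1/60; t5: center (61/120, 11/120), radius 1/300

Below gamma, radii multiply path by path; the t-disk centers shift.
input t1: composing its 3 substitution steps yields center (59/120, 3/40), radius 1/300
input t5: composing its 3 substitution steps yields center (61/120, 11/120), radius 1/300
input t4: composing its 2 substitution steps yields center (11/24, -1/24), radius 1/60
input t2: composing its 2 substitution steps yields center (1/2, 0), radius 1/54
input t3: composing its 1 substitution step yields center (1/2, 1/2), radius 1/8


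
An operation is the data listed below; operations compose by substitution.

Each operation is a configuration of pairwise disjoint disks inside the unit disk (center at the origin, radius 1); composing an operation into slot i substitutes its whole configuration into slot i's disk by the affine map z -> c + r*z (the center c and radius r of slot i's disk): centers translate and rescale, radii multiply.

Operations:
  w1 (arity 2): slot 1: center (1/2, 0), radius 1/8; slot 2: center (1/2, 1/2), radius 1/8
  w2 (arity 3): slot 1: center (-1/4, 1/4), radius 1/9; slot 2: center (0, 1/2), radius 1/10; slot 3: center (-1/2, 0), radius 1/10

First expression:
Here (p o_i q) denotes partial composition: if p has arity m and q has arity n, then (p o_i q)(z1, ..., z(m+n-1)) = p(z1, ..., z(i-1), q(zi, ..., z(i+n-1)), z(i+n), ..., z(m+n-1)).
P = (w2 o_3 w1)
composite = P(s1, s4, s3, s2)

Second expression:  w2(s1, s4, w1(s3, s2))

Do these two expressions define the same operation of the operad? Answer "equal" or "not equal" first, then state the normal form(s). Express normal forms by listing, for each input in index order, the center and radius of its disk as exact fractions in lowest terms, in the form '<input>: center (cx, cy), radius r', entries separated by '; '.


equal; the common form is s1: center (-1/4, 1/4), radius 1/9; s2: center (-9/20, 1/20), radius 1/80; s3: center (-9/20, 0), radius 1/80; s4: center (0, 1/2), radius 1/10

The first expression, normalized: s1: center (-1/4, 1/4), radius 1/9; s2: center (-9/20, 1/20), radius 1/80; s3: center (-9/20, 0), radius 1/80; s4: center (0, 1/2), radius 1/10
The second expression, normalized: s1: center (-1/4, 1/4), radius 1/9; s2: center (-9/20, 1/20), radius 1/80; s3: center (-9/20, 0), radius 1/80; s4: center (0, 1/2), radius 1/10
The forms coincide; equal.


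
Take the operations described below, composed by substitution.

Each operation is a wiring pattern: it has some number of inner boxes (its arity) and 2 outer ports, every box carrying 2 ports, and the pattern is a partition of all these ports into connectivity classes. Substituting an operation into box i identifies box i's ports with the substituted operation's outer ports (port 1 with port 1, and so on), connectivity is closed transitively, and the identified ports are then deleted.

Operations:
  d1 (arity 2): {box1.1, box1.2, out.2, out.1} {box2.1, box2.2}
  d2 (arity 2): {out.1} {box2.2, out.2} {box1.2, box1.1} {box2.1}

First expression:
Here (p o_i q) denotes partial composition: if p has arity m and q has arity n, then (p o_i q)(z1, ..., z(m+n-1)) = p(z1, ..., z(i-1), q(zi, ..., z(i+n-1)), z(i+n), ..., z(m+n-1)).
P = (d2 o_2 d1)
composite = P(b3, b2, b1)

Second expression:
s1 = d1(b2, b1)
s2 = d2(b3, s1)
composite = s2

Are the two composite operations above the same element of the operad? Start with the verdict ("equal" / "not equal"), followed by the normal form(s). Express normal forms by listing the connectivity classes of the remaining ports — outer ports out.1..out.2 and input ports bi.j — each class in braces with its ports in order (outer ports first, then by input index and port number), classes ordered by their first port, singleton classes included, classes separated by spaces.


equal — both sides give {out.1} {out.2, b2.1, b2.2} {b1.1, b1.2} {b3.1, b3.2}


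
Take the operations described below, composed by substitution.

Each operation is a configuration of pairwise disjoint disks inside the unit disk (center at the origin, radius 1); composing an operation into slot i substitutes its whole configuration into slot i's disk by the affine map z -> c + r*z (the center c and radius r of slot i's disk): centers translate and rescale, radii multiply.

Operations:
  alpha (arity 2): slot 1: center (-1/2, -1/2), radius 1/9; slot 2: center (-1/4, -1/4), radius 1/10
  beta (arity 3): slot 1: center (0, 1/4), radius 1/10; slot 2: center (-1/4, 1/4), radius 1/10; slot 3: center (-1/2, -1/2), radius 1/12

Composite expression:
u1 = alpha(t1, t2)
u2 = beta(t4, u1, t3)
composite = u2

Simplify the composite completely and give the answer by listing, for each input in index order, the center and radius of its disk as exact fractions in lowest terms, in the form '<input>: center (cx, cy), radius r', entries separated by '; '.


Follow each t-input down from beta: c' goes to c + r*c', radius to r*r'.
input t4: composing its 1 substitution step yields center (0, 1/4), radius 1/10
input t1: composing its 2 substitution steps yields center (-3/10, 1/5), radius 1/90
input t2: composing its 2 substitution steps yields center (-11/40, 9/40), radius 1/100
input t3: composing its 1 substitution step yields center (-1/2, -1/2), radius 1/12

t1: center (-3/10, 1/5), radius 1/90; t2: center (-11/40, 9/40), radius 1/100; t3: center (-1/2, -1/2), radius 1/12; t4: center (0, 1/4), radius 1/10


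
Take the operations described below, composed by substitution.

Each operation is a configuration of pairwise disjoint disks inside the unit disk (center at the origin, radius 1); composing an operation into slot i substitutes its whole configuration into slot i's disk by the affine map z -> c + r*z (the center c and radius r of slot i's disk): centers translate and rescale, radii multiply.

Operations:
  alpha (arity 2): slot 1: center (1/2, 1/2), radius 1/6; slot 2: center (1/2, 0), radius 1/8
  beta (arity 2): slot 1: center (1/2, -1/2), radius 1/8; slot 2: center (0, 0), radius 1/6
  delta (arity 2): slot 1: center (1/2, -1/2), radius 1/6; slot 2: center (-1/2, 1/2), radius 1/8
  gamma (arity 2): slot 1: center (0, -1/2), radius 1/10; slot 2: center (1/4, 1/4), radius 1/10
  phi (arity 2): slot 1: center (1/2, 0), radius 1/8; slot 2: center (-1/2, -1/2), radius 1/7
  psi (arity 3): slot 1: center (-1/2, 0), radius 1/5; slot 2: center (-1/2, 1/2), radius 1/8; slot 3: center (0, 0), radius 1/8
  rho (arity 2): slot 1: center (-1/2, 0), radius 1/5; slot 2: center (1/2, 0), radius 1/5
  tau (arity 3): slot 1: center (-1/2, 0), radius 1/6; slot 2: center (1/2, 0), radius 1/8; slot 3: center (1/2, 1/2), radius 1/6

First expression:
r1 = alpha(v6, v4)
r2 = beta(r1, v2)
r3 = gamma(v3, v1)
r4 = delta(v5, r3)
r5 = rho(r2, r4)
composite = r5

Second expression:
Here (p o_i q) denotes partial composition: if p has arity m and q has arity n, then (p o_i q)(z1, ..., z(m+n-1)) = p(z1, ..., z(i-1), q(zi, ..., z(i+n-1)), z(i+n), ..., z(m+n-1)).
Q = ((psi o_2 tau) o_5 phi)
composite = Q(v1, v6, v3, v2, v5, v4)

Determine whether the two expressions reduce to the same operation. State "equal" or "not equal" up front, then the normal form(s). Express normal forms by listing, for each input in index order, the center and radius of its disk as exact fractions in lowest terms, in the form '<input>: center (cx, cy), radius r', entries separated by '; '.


not equal — first v1: center (13/32, 17/160), radius 1/400; v2: center (-1/2, 0), radius 1/30; v3: center (2/5, 7/80), radius 1/400; v4: center (-31/80, -1/10), radius 1/320; v5: center (3/5, -1/10), radius 1/30; v6: center (-31/80, -7/80), radius 1/240, second v1: center (-1/2, 0), radius 1/5; v2: center (-7/16, 9/16), radius 1/48; v3: center (-7/16, 1/2), radius 1/64; v4: center (-1/16, -1/16), radius 1/56; v5: center (1/16, 0), radius 1/64; v6: center (-9/16, 1/2), radius 1/48

Reducing the first expression gives v1: center (13/32, 17/160), radius 1/400; v2: center (-1/2, 0), radius 1/30; v3: center (2/5, 7/80), radius 1/400; v4: center (-31/80, -1/10), radius 1/320; v5: center (3/5, -1/10), radius 1/30; v6: center (-31/80, -7/80), radius 1/240
Reducing the second expression gives v1: center (-1/2, 0), radius 1/5; v2: center (-7/16, 9/16), radius 1/48; v3: center (-7/16, 1/2), radius 1/64; v4: center (-1/16, -1/16), radius 1/56; v5: center (1/16, 0), radius 1/64; v6: center (-9/16, 1/2), radius 1/48
Different reductions; not equal.


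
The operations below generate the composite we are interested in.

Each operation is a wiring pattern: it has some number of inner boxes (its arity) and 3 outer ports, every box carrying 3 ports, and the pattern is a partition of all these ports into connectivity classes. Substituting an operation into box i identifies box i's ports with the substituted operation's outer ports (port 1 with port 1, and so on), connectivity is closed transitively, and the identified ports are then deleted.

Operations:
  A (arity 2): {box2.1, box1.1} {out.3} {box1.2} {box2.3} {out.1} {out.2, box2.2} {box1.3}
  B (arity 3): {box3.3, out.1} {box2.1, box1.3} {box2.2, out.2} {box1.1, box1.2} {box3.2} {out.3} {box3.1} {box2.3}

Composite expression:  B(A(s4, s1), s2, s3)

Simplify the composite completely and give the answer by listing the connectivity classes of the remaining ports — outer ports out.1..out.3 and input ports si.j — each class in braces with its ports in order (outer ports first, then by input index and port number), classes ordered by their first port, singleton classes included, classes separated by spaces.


{out.1, s3.3} {out.2, s2.2} {out.3} {s1.1, s4.1} {s1.2} {s1.3} {s2.1} {s2.3} {s3.1} {s3.2} {s4.2} {s4.3}

Substituting into B glues patterns; closure does the rest.
composing A on (s4, s1), with out.j its own outer ports: {out.1} {out.2, s1.2} {out.3} {s1.1, s4.1} {s1.3} {s4.2} {s4.3}
composing B on (s4, s1, s2, s3), with out.j its own outer ports: {out.1, s3.3} {out.2, s2.2} {out.3} {s1.1, s4.1} {s1.2} {s1.3} {s2.1} {s2.3} {s3.1} {s3.2} {s4.2} {s4.3}


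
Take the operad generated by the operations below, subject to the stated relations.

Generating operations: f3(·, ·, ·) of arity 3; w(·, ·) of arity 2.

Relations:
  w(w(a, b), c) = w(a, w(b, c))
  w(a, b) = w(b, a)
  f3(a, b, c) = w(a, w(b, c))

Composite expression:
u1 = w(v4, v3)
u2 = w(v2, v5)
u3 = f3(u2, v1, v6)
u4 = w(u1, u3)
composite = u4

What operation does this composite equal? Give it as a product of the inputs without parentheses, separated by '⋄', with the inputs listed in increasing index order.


v1 ⋄ v2 ⋄ v3 ⋄ v4 ⋄ v5 ⋄ v6

Reordering under w is free, so list the v-inputs canonically.
w(v4, v3) linearizes to v4 ⋄ v3
w(v2, v5) linearizes to v2 ⋄ v5
f3(w(v2, v5), v1, v6) linearizes to v2 ⋄ v5 ⋄ v1 ⋄ v6
w(w(v4, v3), f3(w(v2, v5), v1, v6)) linearizes to v4 ⋄ v3 ⋄ v2 ⋄ v5 ⋄ v1 ⋄ v6
sorting the factors by input index: v1 ⋄ v2 ⋄ v3 ⋄ v4 ⋄ v5 ⋄ v6


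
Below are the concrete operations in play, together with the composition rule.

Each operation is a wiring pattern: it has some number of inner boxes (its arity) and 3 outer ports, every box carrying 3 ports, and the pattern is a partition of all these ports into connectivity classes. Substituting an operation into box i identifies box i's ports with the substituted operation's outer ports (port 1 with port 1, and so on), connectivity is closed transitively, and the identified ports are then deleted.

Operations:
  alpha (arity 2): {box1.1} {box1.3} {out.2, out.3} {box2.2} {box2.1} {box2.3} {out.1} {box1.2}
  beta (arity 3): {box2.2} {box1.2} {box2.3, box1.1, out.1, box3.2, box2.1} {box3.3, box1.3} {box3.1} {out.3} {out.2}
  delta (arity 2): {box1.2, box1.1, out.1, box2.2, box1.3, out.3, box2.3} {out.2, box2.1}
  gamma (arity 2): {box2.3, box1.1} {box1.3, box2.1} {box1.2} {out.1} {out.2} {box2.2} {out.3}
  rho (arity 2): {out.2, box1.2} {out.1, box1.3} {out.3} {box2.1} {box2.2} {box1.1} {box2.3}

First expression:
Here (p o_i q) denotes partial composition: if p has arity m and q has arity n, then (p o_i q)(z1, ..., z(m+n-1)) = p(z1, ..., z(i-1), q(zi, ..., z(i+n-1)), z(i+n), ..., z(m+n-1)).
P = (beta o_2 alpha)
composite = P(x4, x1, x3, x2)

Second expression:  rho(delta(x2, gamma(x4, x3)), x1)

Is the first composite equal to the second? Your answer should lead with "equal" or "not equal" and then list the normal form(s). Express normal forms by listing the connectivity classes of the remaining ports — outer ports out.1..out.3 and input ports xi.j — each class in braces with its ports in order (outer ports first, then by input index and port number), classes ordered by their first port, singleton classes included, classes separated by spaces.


not equal: they reduce to {out.1, x2.2, x4.1} {out.2} {out.3} {x1.1} {x1.2} {x1.3} {x2.1} {x2.3, x4.3} {x3.1} {x3.2} {x3.3} {x4.2} and {out.1, x2.1, x2.2, x2.3} {out.2} {out.3} {x1.1} {x1.2} {x1.3} {x3.1, x4.3} {x3.2} {x3.3, x4.1} {x4.2}


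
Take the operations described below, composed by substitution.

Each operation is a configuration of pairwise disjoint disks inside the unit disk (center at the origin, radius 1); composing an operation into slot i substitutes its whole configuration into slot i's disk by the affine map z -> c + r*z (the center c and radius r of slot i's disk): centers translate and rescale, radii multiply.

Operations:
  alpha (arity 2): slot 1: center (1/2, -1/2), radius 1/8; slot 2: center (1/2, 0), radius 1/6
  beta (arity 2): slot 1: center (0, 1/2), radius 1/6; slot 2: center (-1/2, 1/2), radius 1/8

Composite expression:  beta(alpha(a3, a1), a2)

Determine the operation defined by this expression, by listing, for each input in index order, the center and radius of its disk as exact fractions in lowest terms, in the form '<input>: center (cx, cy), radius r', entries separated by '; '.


Below beta, radii multiply path by path; the a-disk centers shift.
input a3: applying the 2 nested substitutions gives center (1/12, 5/12), radius 1/48
input a1: applying the 2 nested substitutions gives center (1/12, 1/2), radius 1/36
input a2: applying the 1 nested substitution gives center (-1/2, 1/2), radius 1/8

a1: center (1/12, 1/2), radius 1/36; a2: center (-1/2, 1/2), radius 1/8; a3: center (1/12, 5/12), radius 1/48


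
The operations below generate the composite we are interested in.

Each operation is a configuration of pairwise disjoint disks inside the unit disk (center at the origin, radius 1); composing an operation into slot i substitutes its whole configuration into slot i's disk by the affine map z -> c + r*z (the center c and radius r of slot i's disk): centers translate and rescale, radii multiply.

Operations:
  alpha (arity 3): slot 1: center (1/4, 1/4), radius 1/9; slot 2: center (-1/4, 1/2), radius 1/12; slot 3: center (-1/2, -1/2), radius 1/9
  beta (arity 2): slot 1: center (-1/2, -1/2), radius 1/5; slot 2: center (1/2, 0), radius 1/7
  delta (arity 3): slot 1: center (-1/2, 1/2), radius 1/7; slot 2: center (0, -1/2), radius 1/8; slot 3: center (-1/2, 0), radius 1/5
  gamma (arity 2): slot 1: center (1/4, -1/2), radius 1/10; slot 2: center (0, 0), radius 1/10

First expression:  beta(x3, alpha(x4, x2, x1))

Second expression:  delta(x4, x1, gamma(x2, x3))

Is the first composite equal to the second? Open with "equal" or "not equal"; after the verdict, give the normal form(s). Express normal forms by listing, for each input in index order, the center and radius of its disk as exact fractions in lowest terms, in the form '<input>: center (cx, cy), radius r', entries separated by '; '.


The first expression, normalized: x1: center (3/7, -1/14), radius 1/63; x2: center (13/28, 1/14), radius 1/84; x3: center (-1/2, -1/2), radius 1/5; x4: center (15/28, 1/28), radius 1/63
The second expression, normalized: x1: center (0, -1/2), radius 1/8; x2: center (-9/20, -1/10), radius 1/50; x3: center (-1/2, 0), radius 1/50; x4: center (-1/2, 1/2), radius 1/7
They disagree, so not equal.

not equal; the first gives x1: center (3/7, -1/14), radius 1/63; x2: center (13/28, 1/14), radius 1/84; x3: center (-1/2, -1/2), radius 1/5; x4: center (15/28, 1/28), radius 1/63 and the second x1: center (0, -1/2), radius 1/8; x2: center (-9/20, -1/10), radius 1/50; x3: center (-1/2, 0), radius 1/50; x4: center (-1/2, 1/2), radius 1/7


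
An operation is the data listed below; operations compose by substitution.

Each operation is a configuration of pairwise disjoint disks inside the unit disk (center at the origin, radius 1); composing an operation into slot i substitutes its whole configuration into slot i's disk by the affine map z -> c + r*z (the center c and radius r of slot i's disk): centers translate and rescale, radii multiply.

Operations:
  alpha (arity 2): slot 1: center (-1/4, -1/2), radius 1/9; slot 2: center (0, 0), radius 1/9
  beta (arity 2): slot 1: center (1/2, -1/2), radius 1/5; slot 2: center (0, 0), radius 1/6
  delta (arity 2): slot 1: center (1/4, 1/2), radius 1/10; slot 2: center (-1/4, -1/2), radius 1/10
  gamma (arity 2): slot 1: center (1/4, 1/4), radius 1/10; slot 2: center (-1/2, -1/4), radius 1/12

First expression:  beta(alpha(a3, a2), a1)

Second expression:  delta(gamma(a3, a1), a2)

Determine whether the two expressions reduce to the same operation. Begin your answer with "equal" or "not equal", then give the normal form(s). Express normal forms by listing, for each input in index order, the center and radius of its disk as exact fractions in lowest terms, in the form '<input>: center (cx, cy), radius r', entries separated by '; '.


Reducing the first expression gives a1: center (0, 0), radius 1/6; a2: center (1/2, -1/2), radius 1/45; a3: center (9/20, -3/5), radius 1/45
Reducing the second expression gives a1: center (1/5, 19/40), radius 1/120; a2: center (-1/4, -1/2), radius 1/10; a3: center (11/40, 21/40), radius 1/100
Different reductions; not equal.

not equal; the first gives a1: center (0, 0), radius 1/6; a2: center (1/2, -1/2), radius 1/45; a3: center (9/20, -3/5), radius 1/45 and the second a1: center (1/5, 19/40), radius 1/120; a2: center (-1/4, -1/2), radius 1/10; a3: center (11/40, 21/40), radius 1/100


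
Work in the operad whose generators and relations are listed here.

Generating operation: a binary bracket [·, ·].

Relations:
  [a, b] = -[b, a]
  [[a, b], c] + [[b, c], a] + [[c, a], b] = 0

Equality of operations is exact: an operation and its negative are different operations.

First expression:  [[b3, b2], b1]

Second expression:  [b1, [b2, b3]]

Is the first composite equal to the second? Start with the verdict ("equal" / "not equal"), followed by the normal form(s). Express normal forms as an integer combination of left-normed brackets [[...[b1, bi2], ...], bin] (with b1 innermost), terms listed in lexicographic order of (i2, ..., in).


equal — both sides give [[b1, b2], b3] - [[b1, b3], b2]

The first composite normalizes to [[b1, b2], b3] - [[b1, b3], b2]
The second composite normalizes to [[b1, b2], b3] - [[b1, b3], b2]
The forms coincide; equal.


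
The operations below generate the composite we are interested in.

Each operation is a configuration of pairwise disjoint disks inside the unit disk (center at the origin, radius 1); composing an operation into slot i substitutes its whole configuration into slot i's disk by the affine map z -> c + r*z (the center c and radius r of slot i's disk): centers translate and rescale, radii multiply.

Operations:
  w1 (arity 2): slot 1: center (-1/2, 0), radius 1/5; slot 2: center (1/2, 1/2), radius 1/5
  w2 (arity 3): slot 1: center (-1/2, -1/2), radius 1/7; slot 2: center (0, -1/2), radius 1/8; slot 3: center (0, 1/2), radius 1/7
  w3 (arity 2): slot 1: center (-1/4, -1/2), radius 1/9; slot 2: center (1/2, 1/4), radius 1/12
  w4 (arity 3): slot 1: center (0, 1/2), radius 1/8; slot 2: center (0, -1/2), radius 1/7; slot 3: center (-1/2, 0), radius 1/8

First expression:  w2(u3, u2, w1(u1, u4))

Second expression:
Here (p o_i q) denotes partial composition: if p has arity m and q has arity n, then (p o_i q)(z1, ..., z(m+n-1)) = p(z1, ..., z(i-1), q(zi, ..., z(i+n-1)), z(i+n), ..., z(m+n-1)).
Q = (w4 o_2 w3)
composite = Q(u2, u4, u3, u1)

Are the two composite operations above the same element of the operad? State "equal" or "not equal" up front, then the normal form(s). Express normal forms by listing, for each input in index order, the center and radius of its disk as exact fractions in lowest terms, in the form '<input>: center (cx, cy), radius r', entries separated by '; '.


not equal — first u1: center (-1/14, 1/2), radius 1/35; u2: center (0, -1/2), radius 1/8; u3: center (-1/2, -1/2), radius 1/7; u4: center (1/14, 4/7), radius 1/35, second u1: center (-1/2, 0), radius 1/8; u2: center (0, 1/2), radius 1/8; u3: center (1/14, -13/28), radius 1/84; u4: center (-1/28, -4/7), radius 1/63

The first composite normalizes to u1: center (-1/14, 1/2), radius 1/35; u2: center (0, -1/2), radius 1/8; u3: center (-1/2, -1/2), radius 1/7; u4: center (1/14, 4/7), radius 1/35
The second composite normalizes to u1: center (-1/2, 0), radius 1/8; u2: center (0, 1/2), radius 1/8; u3: center (1/14, -13/28), radius 1/84; u4: center (-1/28, -4/7), radius 1/63
No match — not equal.


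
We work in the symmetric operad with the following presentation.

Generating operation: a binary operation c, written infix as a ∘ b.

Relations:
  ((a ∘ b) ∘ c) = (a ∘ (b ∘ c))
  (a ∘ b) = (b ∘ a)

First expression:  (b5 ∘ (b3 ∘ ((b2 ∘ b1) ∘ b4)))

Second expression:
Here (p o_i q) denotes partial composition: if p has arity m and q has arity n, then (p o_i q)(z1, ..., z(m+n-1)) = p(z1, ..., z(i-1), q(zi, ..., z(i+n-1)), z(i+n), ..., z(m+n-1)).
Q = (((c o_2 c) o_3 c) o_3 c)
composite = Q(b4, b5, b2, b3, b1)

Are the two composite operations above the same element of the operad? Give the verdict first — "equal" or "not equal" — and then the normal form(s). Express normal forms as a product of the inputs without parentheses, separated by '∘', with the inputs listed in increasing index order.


equal — both sides give b1 ∘ b2 ∘ b3 ∘ b4 ∘ b5


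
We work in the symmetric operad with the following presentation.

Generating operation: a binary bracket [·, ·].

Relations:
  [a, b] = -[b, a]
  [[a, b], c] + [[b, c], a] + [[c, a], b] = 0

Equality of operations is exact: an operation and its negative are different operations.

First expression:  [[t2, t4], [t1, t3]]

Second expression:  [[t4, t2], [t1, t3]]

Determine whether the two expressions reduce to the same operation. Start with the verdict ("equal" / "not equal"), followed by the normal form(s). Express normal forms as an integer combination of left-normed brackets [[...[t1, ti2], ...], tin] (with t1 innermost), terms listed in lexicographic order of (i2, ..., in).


not equal: they reduce to -[[[t1, t3], t2], t4] + [[[t1, t3], t4], t2] and [[[t1, t3], t2], t4] - [[[t1, t3], t4], t2]

In normal form, the first expression is -[[[t1, t3], t2], t4] + [[[t1, t3], t4], t2]
In normal form, the second expression is [[[t1, t3], t2], t4] - [[[t1, t3], t4], t2]
Different reductions; not equal.


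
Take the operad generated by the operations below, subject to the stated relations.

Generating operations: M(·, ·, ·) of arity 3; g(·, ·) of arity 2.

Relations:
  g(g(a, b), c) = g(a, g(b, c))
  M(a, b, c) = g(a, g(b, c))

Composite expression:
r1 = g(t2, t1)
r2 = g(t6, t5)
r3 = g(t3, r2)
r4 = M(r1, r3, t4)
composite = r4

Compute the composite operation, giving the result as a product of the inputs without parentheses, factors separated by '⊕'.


Associativity of M dissolves the nesting; only the t-input order survives.
g(t2, t1) unparenthesizes to t2 ⊕ t1
g(t6, t5) unparenthesizes to t6 ⊕ t5
g(t3, g(t6, t5)) unparenthesizes to t3 ⊕ t6 ⊕ t5
M(g(t2, t1), g(t3, g(t6, t5)), t4) unparenthesizes to t2 ⊕ t1 ⊕ t3 ⊕ t6 ⊕ t5 ⊕ t4

t2 ⊕ t1 ⊕ t3 ⊕ t6 ⊕ t5 ⊕ t4


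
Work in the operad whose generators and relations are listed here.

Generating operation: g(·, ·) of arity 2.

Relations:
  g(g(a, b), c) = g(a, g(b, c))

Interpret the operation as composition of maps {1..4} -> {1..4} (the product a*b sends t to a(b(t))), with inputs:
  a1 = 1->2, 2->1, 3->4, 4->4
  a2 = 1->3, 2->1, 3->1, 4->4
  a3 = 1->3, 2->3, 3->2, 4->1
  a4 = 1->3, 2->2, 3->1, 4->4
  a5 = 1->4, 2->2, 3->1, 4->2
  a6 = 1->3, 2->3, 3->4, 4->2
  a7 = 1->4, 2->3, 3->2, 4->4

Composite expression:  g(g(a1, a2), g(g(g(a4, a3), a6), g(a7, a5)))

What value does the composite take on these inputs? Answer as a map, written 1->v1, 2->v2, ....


1->4, 2->2, 3->4, 4->2

g(a1, a2) = 1->4, 2->2, 3->2, 4->4
g(a4, a3) = 1->1, 2->1, 3->2, 4->3
g(g(a4, a3), a6) = 1->2, 2->2, 3->3, 4->1
g(a7, a5) = 1->4, 2->3, 3->4, 4->3
g(g(g(a4, a3), a6), g(a7, a5)) = 1->1, 2->3, 3->1, 4->3
g(g(a1, a2), g(g(g(a4, a3), a6), g(a7, a5))) = 1->4, 2->2, 3->4, 4->2


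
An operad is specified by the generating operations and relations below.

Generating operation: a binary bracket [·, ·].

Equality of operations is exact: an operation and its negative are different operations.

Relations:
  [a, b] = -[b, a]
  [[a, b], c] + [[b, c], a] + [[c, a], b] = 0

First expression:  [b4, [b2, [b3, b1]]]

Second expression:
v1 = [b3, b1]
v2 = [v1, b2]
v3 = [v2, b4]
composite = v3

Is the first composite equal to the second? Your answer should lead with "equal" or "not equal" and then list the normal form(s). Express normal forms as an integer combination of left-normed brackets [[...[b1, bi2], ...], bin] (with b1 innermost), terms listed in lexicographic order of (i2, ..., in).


equal — both sides give -[[[b1, b3], b2], b4]

The first composite normalizes to -[[[b1, b3], b2], b4]
The second composite normalizes to -[[[b1, b3], b2], b4]
Identical normal forms: equal.


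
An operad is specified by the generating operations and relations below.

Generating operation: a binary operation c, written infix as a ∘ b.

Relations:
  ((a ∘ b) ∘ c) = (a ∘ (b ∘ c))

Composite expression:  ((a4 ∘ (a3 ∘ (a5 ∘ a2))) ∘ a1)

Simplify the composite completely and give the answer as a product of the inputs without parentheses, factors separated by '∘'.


a4 ∘ a3 ∘ a5 ∘ a2 ∘ a1

The c-tree's shape is irrelevant; the a-reading-order decides.
(a5 ∘ a2) reduces to a5 ∘ a2
(a3 ∘ (a5 ∘ a2)) reduces to a3 ∘ a5 ∘ a2
(a4 ∘ (a3 ∘ (a5 ∘ a2))) reduces to a4 ∘ a3 ∘ a5 ∘ a2
((a4 ∘ (a3 ∘ (a5 ∘ a2))) ∘ a1) reduces to a4 ∘ a3 ∘ a5 ∘ a2 ∘ a1


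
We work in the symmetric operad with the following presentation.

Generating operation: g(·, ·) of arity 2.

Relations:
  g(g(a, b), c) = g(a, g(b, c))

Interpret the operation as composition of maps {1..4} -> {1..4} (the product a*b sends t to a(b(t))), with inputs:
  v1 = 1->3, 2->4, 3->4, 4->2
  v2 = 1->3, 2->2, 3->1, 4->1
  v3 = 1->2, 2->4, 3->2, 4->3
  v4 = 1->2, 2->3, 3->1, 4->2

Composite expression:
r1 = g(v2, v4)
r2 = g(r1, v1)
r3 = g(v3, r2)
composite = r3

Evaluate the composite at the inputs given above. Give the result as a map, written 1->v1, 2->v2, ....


g(v2, v4) = 1->2, 2->1, 3->3, 4->2
g(g(v2, v4), v1) = 1->3, 2->2, 3->2, 4->1
g(v3, g(g(v2, v4), v1)) = 1->2, 2->4, 3->4, 4->2

1->2, 2->4, 3->4, 4->2


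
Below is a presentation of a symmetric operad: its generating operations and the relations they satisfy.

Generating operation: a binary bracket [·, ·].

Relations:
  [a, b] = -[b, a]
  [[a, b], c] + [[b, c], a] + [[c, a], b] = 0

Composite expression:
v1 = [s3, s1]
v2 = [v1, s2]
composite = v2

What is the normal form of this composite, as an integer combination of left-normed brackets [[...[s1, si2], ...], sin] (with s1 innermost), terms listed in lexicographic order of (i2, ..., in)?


-[[s1, s3], s2]

A multilinear Lie element is pinned by s1-initial words (s1 innermost).
Composite bracket: [[s3, s1], s2]
Applying ab - ba throughout gives 4 signed words (2^2 = 4).
Coefficients come from the s1-initial words:
  from s1s3s2, sign -1: term -[[s1, s3], s2]


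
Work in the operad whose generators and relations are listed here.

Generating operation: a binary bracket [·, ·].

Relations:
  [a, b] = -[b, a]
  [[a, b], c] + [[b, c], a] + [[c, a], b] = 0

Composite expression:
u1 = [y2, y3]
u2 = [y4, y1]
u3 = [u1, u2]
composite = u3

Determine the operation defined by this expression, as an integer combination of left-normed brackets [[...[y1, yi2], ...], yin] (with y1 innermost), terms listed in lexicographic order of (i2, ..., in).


[[[y1, y4], y2], y3] - [[[y1, y4], y3], y2]

Antisymmetry and Jacobi reduce to y1-anchored left-normed brackets.
Composite bracket: [[y2, y3], [y4, y1]]
Each bracket splits as ab - ba, giving 8 signed words (2^3 = 8).
Coefficients come from the y1-initial words:
  y1y4y2y3 (sign +1) contributes +[[[y1, y4], y2], y3]
  y1y4y3y2 (sign -1) contributes -[[[y1, y4], y3], y2]


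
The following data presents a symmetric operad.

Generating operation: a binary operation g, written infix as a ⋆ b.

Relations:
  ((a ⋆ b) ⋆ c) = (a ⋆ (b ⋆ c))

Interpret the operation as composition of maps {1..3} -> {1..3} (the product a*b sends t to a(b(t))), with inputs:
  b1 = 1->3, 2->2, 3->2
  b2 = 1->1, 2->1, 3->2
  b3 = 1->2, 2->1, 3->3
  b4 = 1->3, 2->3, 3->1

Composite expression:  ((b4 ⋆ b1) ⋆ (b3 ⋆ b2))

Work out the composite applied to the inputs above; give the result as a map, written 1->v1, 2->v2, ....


(b4 ⋆ b1) = 1->1, 2->3, 3->3
(b3 ⋆ b2) = 1->2, 2->2, 3->1
((b4 ⋆ b1) ⋆ (b3 ⋆ b2)) = 1->3, 2->3, 3->1

1->3, 2->3, 3->1


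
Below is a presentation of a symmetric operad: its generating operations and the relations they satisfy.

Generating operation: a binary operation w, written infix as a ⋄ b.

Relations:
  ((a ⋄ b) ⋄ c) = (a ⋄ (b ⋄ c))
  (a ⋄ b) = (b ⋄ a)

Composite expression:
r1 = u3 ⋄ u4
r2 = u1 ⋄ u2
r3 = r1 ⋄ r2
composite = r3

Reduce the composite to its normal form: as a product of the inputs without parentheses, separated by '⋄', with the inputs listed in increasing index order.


u1 ⋄ u2 ⋄ u3 ⋄ u4

Key point: w commutes, so take the u-inputs in any fixed order.
(u3 ⋄ u4) linearizes to u3 ⋄ u4
(u1 ⋄ u2) linearizes to u1 ⋄ u2
((u3 ⋄ u4) ⋄ (u1 ⋄ u2)) linearizes to u3 ⋄ u4 ⋄ u1 ⋄ u2
reordering the factors by index: u1 ⋄ u2 ⋄ u3 ⋄ u4


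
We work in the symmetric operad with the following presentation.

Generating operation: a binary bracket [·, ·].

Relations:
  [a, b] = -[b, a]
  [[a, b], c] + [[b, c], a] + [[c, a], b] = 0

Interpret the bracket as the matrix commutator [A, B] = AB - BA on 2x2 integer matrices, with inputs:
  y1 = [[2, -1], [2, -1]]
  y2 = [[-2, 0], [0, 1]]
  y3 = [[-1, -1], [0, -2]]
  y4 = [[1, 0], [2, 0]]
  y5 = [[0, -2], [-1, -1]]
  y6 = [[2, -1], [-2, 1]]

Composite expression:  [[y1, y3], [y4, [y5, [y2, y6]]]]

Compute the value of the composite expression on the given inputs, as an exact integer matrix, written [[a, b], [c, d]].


[y1, y3] = [[2, -2], [2, -2]]
[y2, y6] = [[0, 3], [-6, 0]]
[y5, [y2, y6]] = [[15, 3], [6, -15]]
[y4, [y5, [y2, y6]]] = [[-6, 3], [54, 6]]
[[y1, y3], [y4, [y5, [y2, y6]]]] = [[-114, -12], [-240, 114]]

[[-114, -12], [-240, 114]]


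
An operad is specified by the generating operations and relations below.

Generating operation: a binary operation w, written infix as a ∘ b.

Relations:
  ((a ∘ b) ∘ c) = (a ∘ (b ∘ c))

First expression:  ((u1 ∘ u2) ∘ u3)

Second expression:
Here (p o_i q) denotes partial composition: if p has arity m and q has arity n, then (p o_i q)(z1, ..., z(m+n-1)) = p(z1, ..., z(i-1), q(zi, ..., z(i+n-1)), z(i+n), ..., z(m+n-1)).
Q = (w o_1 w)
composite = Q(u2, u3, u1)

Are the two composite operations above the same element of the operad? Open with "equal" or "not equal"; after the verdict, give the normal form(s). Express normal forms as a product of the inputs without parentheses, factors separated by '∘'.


Normal form of the first expression: u1 ∘ u2 ∘ u3
Normal form of the second expression: u2 ∘ u3 ∘ u1
The normal forms differ: not equal.

not equal: they reduce to u1 ∘ u2 ∘ u3 and u2 ∘ u3 ∘ u1


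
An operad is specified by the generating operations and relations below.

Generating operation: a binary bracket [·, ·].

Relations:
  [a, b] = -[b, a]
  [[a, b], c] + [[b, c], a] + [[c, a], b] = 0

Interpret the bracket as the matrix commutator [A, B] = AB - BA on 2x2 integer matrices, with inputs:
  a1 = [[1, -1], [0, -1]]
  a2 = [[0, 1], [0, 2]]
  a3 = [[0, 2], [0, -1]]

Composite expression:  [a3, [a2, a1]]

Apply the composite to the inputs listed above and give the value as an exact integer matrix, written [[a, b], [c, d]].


[[0, 0], [0, 0]]

[a2, a1] = [[0, 0], [0, 0]]
[a3, [a2, a1]] = [[0, 0], [0, 0]]


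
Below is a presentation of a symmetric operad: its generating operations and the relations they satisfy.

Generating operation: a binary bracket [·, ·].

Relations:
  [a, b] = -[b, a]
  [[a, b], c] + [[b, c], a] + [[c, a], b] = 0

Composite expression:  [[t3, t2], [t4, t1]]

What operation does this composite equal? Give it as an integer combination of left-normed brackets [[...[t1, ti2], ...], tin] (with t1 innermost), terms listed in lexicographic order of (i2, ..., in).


-[[[t1, t4], t2], t3] + [[[t1, t4], t3], t2]


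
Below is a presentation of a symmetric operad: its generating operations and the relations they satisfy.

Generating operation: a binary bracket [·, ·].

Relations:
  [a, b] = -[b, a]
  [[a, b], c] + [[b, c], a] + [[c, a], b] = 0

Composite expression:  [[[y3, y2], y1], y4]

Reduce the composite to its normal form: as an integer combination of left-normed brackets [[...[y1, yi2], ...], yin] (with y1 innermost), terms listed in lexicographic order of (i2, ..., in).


Antisymmetry and Jacobi reduce to y1-anchored left-normed brackets.
Composite bracket: [[[y3, y2], y1], y4]
Under [a, b] = ab - ba we get 8 signed associative words (2^3 = 8).
Coefficients come from the y1-initial words:
  y1y2y3y4 appears with sign +1, giving the term +[[[y1, y2], y3], y4]
  y1y3y2y4 appears with sign -1, giving the term -[[[y1, y3], y2], y4]

[[[y1, y2], y3], y4] - [[[y1, y3], y2], y4]


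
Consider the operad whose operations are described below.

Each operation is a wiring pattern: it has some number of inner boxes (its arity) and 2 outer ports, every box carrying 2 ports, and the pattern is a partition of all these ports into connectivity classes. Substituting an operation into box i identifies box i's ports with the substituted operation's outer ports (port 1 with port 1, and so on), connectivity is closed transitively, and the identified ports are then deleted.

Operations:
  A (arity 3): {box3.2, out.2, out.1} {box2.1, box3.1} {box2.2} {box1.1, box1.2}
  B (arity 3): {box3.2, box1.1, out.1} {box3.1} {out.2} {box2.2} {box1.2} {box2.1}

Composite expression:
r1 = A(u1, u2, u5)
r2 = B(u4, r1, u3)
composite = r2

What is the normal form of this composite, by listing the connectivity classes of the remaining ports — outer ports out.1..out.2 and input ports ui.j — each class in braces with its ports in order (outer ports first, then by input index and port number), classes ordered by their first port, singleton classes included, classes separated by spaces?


{out.1, u3.2, u4.1} {out.2} {u1.1, u1.2} {u2.1, u5.1} {u2.2} {u3.1} {u4.2} {u5.2}

Two ports join when wires chain via B-identified ports.
the subtree at A composes to {out.1, out.2, u5.2} {u1.1, u1.2} {u2.1, u5.1} {u2.2} on (u1, u2, u5); out.j = own outer ports
the subtree at B composes to {out.1, u3.2, u4.1} {out.2} {u1.1, u1.2} {u2.1, u5.1} {u2.2} {u3.1} {u4.2} {u5.2} on (u4, u1, u2, u5, u3); out.j = own outer ports


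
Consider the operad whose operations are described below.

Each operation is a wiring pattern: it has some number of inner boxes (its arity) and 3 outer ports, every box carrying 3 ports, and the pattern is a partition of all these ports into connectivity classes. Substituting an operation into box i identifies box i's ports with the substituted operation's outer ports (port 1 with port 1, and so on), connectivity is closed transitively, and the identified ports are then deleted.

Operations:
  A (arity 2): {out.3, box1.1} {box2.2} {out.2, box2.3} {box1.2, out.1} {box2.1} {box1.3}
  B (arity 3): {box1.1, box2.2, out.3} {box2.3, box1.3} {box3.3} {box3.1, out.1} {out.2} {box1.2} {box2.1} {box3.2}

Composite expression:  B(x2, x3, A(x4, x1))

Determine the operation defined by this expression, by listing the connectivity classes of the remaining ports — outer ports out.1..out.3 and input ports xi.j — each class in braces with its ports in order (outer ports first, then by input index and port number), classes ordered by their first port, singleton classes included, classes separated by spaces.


Connectivity passes through glued B-boundaries; trace each wire chain.
through A, on inputs (x4, x1): {out.1, x4.2} {out.2, x1.3} {out.3, x4.1} {x1.1} {x1.2} {x4.3} (out.j = stage outer ports)
through B, on inputs (x2, x3, x4, x1): {out.1, x4.2} {out.2} {out.3, x2.1, x3.2} {x1.1} {x1.2} {x1.3} {x2.2} {x2.3, x3.3} {x3.1} {x4.1} {x4.3} (out.j = stage outer ports)

{out.1, x4.2} {out.2} {out.3, x2.1, x3.2} {x1.1} {x1.2} {x1.3} {x2.2} {x2.3, x3.3} {x3.1} {x4.1} {x4.3}


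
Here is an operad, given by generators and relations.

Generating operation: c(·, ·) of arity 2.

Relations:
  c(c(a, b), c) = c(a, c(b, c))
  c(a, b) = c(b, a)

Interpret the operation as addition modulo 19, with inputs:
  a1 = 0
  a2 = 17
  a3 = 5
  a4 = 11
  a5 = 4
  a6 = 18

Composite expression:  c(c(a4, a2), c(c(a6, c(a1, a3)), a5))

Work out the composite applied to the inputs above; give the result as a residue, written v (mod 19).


17 (mod 19)

c(a4, a2) = 9
c(a1, a3) = 5
c(a6, c(a1, a3)) = 4
c(c(a6, c(a1, a3)), a5) = 8
c(c(a4, a2), c(c(a6, c(a1, a3)), a5)) = 17


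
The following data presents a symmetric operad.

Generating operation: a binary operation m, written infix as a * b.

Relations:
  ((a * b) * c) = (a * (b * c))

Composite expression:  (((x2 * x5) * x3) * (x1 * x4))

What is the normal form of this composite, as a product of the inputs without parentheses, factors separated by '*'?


x2 * x5 * x3 * x1 * x4


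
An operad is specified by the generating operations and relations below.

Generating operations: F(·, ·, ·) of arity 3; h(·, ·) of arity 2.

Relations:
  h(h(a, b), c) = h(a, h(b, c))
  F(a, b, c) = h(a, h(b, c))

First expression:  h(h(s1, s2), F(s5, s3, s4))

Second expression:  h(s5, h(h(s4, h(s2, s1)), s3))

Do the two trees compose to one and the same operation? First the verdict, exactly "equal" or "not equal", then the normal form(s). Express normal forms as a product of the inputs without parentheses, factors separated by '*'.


not equal: they reduce to s1 * s2 * s5 * s3 * s4 and s5 * s4 * s2 * s1 * s3
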